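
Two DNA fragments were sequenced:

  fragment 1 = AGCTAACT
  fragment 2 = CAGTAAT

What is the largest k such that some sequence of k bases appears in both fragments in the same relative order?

Let dp[i][j] be the LCS length of the first i bases of fragment 1 and the first j bases of fragment 2. dp[i][j] = dp[i-1][j-1]+1 when the i-th and j-th bases match, else max(dp[i-1][j], dp[i][j-1]).
    ·  C  A  G  T  A  A  T
 ·  0  0  0  0  0  0  0  0
 A  0  0  1  1  1  1  1  1
 G  0  0  1  2  2  2  2  2
 C  0  1  1  2  2  2  2  2
 T  0  1  1  2  3  3  3  3
 A  0  1  2  2  3  4  4  4
 A  0  1  2  2  3  4  5  5
 C  0  1  2  2  3  4  5  5
 T  0  1  2  2  3  4  5  6
dp[8][7] = 6. One LCS (by backtracking along matches): AGTAAT.

6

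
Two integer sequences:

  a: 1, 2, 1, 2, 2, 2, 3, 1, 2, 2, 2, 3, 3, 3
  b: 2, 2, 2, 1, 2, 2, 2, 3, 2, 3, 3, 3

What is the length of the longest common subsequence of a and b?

10

Pick 2 (a #2, b #3), then 1 (a #3, b #4), then 2 (a #4, b #5), then 2 (a #5, b #6), then 2 (a #6, b #7), then 3 (a #7, b #8), then 2 (a #11, b #9), then 3 (a #12, b #10), then 3 (a #13, b #11), then 3 (a #14, b #12); all 10 values appear in both, in order, and the DP table's final entry dp[14][12] is also 10, so no common subsequence is longer.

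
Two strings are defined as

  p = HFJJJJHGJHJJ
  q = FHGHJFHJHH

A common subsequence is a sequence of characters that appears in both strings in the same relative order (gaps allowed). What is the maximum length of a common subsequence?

One common subsequence of length 6: F at p[2]=q[1], H at p[7]=q[2], G at p[8]=q[3], J at p[9]=q[5], H at p[10]=q[7], J at p[11]=q[8], and the DP table's final entry dp[12][10] is also 6, so no common subsequence is longer.

6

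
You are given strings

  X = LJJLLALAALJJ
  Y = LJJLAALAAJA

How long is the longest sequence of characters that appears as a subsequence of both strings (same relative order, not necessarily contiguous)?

9

Let dp[i][j] be the LCS length of the first i characters of X and the first j characters of Y. dp[i][j] = dp[i-1][j-1]+1 when the i-th and j-th characters match, else max(dp[i-1][j], dp[i][j-1]).
    ·  L  J  J  L  A  A  L  A  A  J  A
 ·  0  0  0  0  0  0  0  0  0  0  0  0
 L  0  1  1  1  1  1  1  1  1  1  1  1
 J  0  1  2  2  2  2  2  2  2  2  2  2
 J  0  1  2  3  3  3  3  3  3  3  3  3
 L  0  1  2  3  4  4  4  4  4  4  4  4
 L  0  1  2  3  4  4  4  5  5  5  5  5
 A  0  1  2  3  4  5  5  5  6  6  6  6
 L  0  1  2  3  4  5  5  6  6  6  6  6
 A  0  1  2  3  4  5  6  6  7  7  7  7
 A  0  1  2  3  4  5  6  6  7  8  8  8
 L  0  1  2  3  4  5  6  7  7  8  8  8
 J  0  1  2  3  4  5  6  7  7  8  9  9
 J  0  1  2  3  4  5  6  7  7  8  9  9
dp[12][11] = 9. One LCS (by backtracking along matches): LJJLALAAJ.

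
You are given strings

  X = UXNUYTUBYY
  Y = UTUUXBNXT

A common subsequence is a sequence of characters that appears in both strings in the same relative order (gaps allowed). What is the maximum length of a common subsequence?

Taking U (X #1, Y #4) → X (X #2, Y #5) → N (X #3, Y #7) → T (X #6, Y #9) gives a common subsequence of length 4. The LCS DP gives dp[10][9] = 4, so this is optimal.

4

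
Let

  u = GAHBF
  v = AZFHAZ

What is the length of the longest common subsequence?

2

Let dp[i][j] be the LCS length of the first i characters of u and the first j characters of v. dp[i][j] = dp[i-1][j-1]+1 when the i-th and j-th characters match, else max(dp[i-1][j], dp[i][j-1]).
    ·  A  Z  F  H  A  Z
 ·  0  0  0  0  0  0  0
 G  0  0  0  0  0  0  0
 A  0  1  1  1  1  1  1
 H  0  1  1  1  2  2  2
 B  0  1  1  1  2  2  2
 F  0  1  1  2  2  2  2
dp[5][6] = 2. One LCS (by backtracking along matches): AH.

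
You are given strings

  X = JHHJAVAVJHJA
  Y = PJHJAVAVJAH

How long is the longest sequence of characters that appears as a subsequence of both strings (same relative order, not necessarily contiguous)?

9

Let dp[i][j] be the LCS length of the first i characters of X and the first j characters of Y. dp[i][j] = dp[i-1][j-1]+1 when the i-th and j-th characters match, else max(dp[i-1][j], dp[i][j-1]).
    ·  P  J  H  J  A  V  A  V  J  A  H
 ·  0  0  0  0  0  0  0  0  0  0  0  0
 J  0  0  1  1  1  1  1  1  1  1  1  1
 H  0  0  1  2  2  2  2  2  2  2  2  2
 H  0  0  1  2  2  2  2  2  2  2  2  3
 J  0  0  1  2  3  3  3  3  3  3  3  3
 A  0  0  1  2  3  4  4  4  4  4  4  4
 V  0  0  1  2  3  4  5  5  5  5  5  5
 A  0  0  1  2  3  4  5  6  6  6  6  6
 V  0  0  1  2  3  4  5  6  7  7  7  7
 J  0  0  1  2  3  4  5  6  7  8  8  8
 H  0  0  1  2  3  4  5  6  7  8  8  9
 J  0  0  1  2  3  4  5  6  7  8  8  9
 A  0  0  1  2  3  4  5  6  7  8  9  9
dp[12][11] = 9. One LCS (by backtracking along matches): JHJAVAVJH.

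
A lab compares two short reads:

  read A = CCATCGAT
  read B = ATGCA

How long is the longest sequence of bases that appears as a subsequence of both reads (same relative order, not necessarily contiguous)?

4

Let dp[i][j] be the LCS length of the first i bases of read A and the first j bases of read B. dp[i][j] = dp[i-1][j-1]+1 when the i-th and j-th bases match, else max(dp[i-1][j], dp[i][j-1]).
    ·  A  T  G  C  A
 ·  0  0  0  0  0  0
 C  0  0  0  0  1  1
 C  0  0  0  0  1  1
 A  0  1  1  1  1  2
 T  0  1  2  2  2  2
 C  0  1  2  2  3  3
 G  0  1  2  3  3  3
 A  0  1  2  3  3  4
 T  0  1  2  3  3  4
dp[8][5] = 4. One LCS (by backtracking along matches): ATCA.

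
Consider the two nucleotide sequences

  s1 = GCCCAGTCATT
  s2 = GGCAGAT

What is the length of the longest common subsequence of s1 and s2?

Let dp[i][j] be the LCS length of the first i bases of s1 and the first j bases of s2. dp[i][j] = dp[i-1][j-1]+1 when the i-th and j-th bases match, else max(dp[i-1][j], dp[i][j-1]).
    ·  G  G  C  A  G  A  T
 ·  0  0  0  0  0  0  0  0
 G  0  1  1  1  1  1  1  1
 C  0  1  1  2  2  2  2  2
 C  0  1  1  2  2  2  2  2
 C  0  1  1  2  2  2  2  2
 A  0  1  1  2  3  3  3  3
 G  0  1  2  2  3  4  4  4
 T  0  1  2  2  3  4  4  5
 C  0  1  2  3  3  4  4  5
 A  0  1  2  3  4  4  5  5
 T  0  1  2  3  4  4  5  6
 T  0  1  2  3  4  4  5  6
dp[11][7] = 6. One LCS (by backtracking along matches): GCAGAT.

6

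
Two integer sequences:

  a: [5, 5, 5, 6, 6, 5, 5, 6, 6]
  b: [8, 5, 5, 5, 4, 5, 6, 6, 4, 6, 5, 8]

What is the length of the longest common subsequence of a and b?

6

Let dp[i][j] be the LCS length of the first i values of a and the first j values of b. dp[i][j] = dp[i-1][j-1]+1 when the i-th and j-th values match, else max(dp[i-1][j], dp[i][j-1]).
    ·  8  5  5  5  4  5  6  6  4  6  5  8
 ·  0  0  0  0  0  0  0  0  0  0  0  0  0
 5  0  0  1  1  1  1  1  1  1  1  1  1  1
 5  0  0  1  2  2  2  2  2  2  2  2  2  2
 5  0  0  1  2  3  3  3  3  3  3  3  3  3
 6  0  0  1  2  3  3  3  4  4  4  4  4  4
 6  0  0  1  2  3  3  3  4  5  5  5  5  5
 5  0  0  1  2  3  3  4  4  5  5  5  6  6
 5  0  0  1  2  3  3  4  4  5  5  5  6  6
 6  0  0  1  2  3  3  4  5  5  5  6  6  6
 6  0  0  1  2  3  3  4  5  6  6  6  6  6
dp[9][12] = 6. One LCS (by backtracking along matches): 5, 5, 5, 6, 6, 5.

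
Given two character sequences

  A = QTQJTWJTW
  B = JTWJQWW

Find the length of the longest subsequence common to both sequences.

Taking J at A[4]=B[1]; then T at A[5]=B[2]; then W at A[6]=B[3]; then J at A[7]=B[4]; then W at A[9]=B[7] gives a common subsequence of length 5. dp[9][7] = 5 confirms this is the maximum.

5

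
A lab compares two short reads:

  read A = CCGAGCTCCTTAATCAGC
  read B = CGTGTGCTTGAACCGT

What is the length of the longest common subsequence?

Match C (read A #2, read B #1), then G (read A #3, read B #2), then G (read A #5, read B #4), then T (read A #7, read B #5), then C (read A #9, read B #7), then T (read A #10, read B #8), then T (read A #11, read B #9), then A (read A #12, read B #11), then A (read A #13, read B #12), then C (read A #15, read B #14), then G (read A #17, read B #15) — 11 bases in the same relative order in both. The LCS DP gives dp[18][16] = 11, so this is optimal.

11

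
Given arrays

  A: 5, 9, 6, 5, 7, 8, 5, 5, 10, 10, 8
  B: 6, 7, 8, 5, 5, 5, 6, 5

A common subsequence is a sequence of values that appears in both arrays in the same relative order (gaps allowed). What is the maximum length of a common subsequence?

Match 6 (A #3, B #1) → 7 (A #5, B #2) → 8 (A #6, B #3) → 5 (A #7, B #6) → 5 (A #8, B #8) — 5 values in the same relative order in both. dp[11][8] = 5 confirms this is the maximum.

5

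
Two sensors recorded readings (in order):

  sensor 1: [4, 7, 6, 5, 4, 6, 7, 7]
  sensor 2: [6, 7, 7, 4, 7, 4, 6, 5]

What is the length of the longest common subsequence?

Match 4 (sensor 1 #1, sensor 2 #4), 7 (sensor 1 #2, sensor 2 #5), 6 (sensor 1 #3, sensor 2 #7), 5 (sensor 1 #4, sensor 2 #8) — 4 values in the same relative order in both. The LCS DP gives dp[8][8] = 4, so this is optimal.

4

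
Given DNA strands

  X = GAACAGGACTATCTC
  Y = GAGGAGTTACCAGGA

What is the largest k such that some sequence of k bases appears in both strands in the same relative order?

One common subsequence of length 9: G (X #1, Y #1), A (X #5, Y #2), G (X #6, Y #3), G (X #7, Y #4), A (X #8, Y #5), T (X #10, Y #8), A (X #11, Y #9), C (X #13, Y #10), C (X #15, Y #11). Since dp[15][15] = 9, nothing longer is possible.

9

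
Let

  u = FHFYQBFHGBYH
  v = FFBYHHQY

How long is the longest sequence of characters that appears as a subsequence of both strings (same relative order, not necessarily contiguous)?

5

Let dp[i][j] be the LCS length of the first i characters of u and the first j characters of v. dp[i][j] = dp[i-1][j-1]+1 when the i-th and j-th characters match, else max(dp[i-1][j], dp[i][j-1]).
    ·  F  F  B  Y  H  H  Q  Y
 ·  0  0  0  0  0  0  0  0  0
 F  0  1  1  1  1  1  1  1  1
 H  0  1  1  1  1  2  2  2  2
 F  0  1  2  2  2  2  2  2  2
 Y  0  1  2  2  3  3  3  3  3
 Q  0  1  2  2  3  3  3  4  4
 B  0  1  2  3  3  3  3  4  4
 F  0  1  2  3  3  3  3  4  4
 H  0  1  2  3  3  4  4  4  4
 G  0  1  2  3  3  4  4  4  4
 B  0  1  2  3  3  4  4  4  4
 Y  0  1  2  3  4  4  4  4  5
 H  0  1  2  3  4  5  5  5  5
dp[12][8] = 5. One LCS (by backtracking along matches): FFYQY.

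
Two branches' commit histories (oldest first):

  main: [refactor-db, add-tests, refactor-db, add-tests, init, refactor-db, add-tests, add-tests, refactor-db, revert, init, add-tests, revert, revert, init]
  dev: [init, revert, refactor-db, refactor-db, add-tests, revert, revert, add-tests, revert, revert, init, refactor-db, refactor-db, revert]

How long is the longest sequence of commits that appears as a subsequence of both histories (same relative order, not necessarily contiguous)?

8

One common subsequence of length 8: refactor-db (main #1, dev #3), refactor-db (main #3, dev #4), add-tests (main #4, dev #5), revert (main #10, dev #7), add-tests (main #12, dev #8), revert (main #13, dev #9), revert (main #14, dev #10), init (main #15, dev #11), and the DP table's final entry dp[15][14] is also 8, so no common subsequence is longer.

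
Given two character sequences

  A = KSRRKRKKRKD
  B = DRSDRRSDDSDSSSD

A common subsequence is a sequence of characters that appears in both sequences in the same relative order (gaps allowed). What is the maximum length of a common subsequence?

Match S (A #2, B #3); then R (A #3, B #5); then R (A #4, B #6); then D (A #11, B #15) — 4 characters in the same relative order in both. dp[11][15] = 4 confirms this is the maximum.

4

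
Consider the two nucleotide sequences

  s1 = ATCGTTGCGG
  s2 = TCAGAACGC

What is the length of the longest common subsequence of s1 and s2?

5

One common subsequence of length 5: T (s1 #2, s2 #1); then C (s1 #3, s2 #2); then G (s1 #4, s2 #4); then G (s1 #7, s2 #8); then C (s1 #8, s2 #9). Since dp[10][9] = 5, nothing longer is possible.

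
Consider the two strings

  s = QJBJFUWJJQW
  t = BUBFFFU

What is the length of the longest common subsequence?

Match B (s #3, t #3), F (s #5, t #6), U (s #6, t #7) — 3 characters in the same relative order in both, and the DP table's final entry dp[11][7] is also 3, so no common subsequence is longer.

3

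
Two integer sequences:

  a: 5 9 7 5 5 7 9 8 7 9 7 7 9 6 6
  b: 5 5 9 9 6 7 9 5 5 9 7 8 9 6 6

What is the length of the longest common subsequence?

One common subsequence of length 10: 5 at a[1]=b[2], 9 at a[2]=b[4], 7 at a[3]=b[6], 5 at a[4]=b[8], 5 at a[5]=b[9], 7 at a[6]=b[11], 8 at a[8]=b[12], 9 at a[13]=b[13], 6 at a[14]=b[14], 6 at a[15]=b[15], and the DP table's final entry dp[15][15] is also 10, so no common subsequence is longer.

10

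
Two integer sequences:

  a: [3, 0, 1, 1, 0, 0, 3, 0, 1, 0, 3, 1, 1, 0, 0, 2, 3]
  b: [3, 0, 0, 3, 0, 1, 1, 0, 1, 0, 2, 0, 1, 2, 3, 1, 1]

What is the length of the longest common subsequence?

Taking 3 at a[1]=b[1], 0 at a[5]=b[2], 0 at a[6]=b[3], 3 at a[7]=b[4], 0 at a[8]=b[5], 1 at a[9]=b[7], 0 at a[10]=b[8], 1 at a[13]=b[9], 0 at a[14]=b[10], 0 at a[15]=b[12], 2 at a[16]=b[14], 3 at a[17]=b[15] gives a common subsequence of length 12. The LCS DP gives dp[17][17] = 12, so this is optimal.

12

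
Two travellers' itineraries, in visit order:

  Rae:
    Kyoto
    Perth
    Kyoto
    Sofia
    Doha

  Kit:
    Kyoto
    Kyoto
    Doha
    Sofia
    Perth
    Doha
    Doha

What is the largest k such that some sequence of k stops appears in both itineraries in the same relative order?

4

Match Kyoto (Rae #1, Kit #1); then Kyoto (Rae #3, Kit #2); then Sofia (Rae #4, Kit #4); then Doha (Rae #5, Kit #7) — 4 stops in the same relative order in both. Since dp[5][7] = 4, nothing longer is possible.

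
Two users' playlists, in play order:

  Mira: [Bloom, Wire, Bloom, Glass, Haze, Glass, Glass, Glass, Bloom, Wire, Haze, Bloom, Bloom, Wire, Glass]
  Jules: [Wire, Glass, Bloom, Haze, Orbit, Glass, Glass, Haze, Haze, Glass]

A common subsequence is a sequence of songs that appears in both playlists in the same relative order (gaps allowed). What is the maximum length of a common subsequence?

Match Wire at Mira[2]=Jules[1] → Bloom at Mira[3]=Jules[3] → Haze at Mira[5]=Jules[4] → Glass at Mira[6]=Jules[6] → Glass at Mira[7]=Jules[7] → Haze at Mira[11]=Jules[9] → Glass at Mira[15]=Jules[10] — 7 songs in the same relative order in both, and the DP table's final entry dp[15][10] is also 7, so no common subsequence is longer.

7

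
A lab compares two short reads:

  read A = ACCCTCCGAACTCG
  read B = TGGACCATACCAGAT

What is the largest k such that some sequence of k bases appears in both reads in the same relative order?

Pick A [1,4], then C [2,5], then C [3,6], then T [5,8], then C [6,10], then C [7,11], then G [8,13], then A [10,14], then T [12,15]; all 9 bases appear in both, in order, and the DP table's final entry dp[14][15] is also 9, so no common subsequence is longer.

9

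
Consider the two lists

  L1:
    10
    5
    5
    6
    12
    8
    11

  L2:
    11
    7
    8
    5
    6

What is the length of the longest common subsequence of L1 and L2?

Match 5 at L1[3]=L2[4] → 6 at L1[4]=L2[5] — 2 values in the same relative order in both. The LCS DP gives dp[7][5] = 2, so this is optimal.

2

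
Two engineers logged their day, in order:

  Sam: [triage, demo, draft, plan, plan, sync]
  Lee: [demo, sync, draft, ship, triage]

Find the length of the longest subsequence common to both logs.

Match demo (Sam #2, Lee #1) → draft (Sam #3, Lee #3) — 2 tasks in the same relative order in both. Since dp[6][5] = 2, nothing longer is possible.

2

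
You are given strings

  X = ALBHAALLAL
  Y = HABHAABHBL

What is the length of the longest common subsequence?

Match A (X #1, Y #2), B (X #3, Y #3), H (X #4, Y #4), A (X #5, Y #5), A (X #6, Y #6), L (X #10, Y #10) — 6 characters in the same relative order in both. dp[10][10] = 6 confirms this is the maximum.

6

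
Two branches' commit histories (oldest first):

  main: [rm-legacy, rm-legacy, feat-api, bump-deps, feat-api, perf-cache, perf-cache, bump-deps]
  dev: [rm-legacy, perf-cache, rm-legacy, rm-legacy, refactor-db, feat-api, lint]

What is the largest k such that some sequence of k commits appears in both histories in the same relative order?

One common subsequence of length 3: rm-legacy [1,3]; then rm-legacy [2,4]; then feat-api [3,6]. The LCS DP gives dp[8][7] = 3, so this is optimal.

3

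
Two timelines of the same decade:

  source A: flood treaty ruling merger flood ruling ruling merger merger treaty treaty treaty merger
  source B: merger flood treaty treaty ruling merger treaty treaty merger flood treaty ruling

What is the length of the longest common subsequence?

7

One common subsequence of length 7: flood at source A[1]=source B[2], treaty at source A[2]=source B[4], ruling at source A[7]=source B[5], merger at source A[9]=source B[6], treaty at source A[10]=source B[7], treaty at source A[11]=source B[8], treaty at source A[12]=source B[11]. The LCS DP gives dp[13][12] = 7, so this is optimal.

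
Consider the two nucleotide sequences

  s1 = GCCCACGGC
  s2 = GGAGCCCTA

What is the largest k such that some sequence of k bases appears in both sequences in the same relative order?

Let dp[i][j] be the LCS length of the first i bases of s1 and the first j bases of s2. dp[i][j] = dp[i-1][j-1]+1 when the i-th and j-th bases match, else max(dp[i-1][j], dp[i][j-1]).
    ·  G  G  A  G  C  C  C  T  A
 ·  0  0  0  0  0  0  0  0  0  0
 G  0  1  1  1  1  1  1  1  1  1
 C  0  1  1  1  1  2  2  2  2  2
 C  0  1  1  1  1  2  3  3  3  3
 C  0  1  1  1  1  2  3  4  4  4
 A  0  1  1  2  2  2  3  4  4  5
 C  0  1  1  2  2  3  3  4  4  5
 G  0  1  2  2  3  3  3  4  4  5
 G  0  1  2  2  3  3  3  4  4  5
 C  0  1  2  2  3  4  4  4  4  5
dp[9][9] = 5. One LCS (by backtracking along matches): GCCCA.

5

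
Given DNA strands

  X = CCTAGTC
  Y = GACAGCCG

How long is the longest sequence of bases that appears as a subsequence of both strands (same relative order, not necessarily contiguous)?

4

Let dp[i][j] be the LCS length of the first i bases of X and the first j bases of Y. dp[i][j] = dp[i-1][j-1]+1 when the i-th and j-th bases match, else max(dp[i-1][j], dp[i][j-1]).
    ·  G  A  C  A  G  C  C  G
 ·  0  0  0  0  0  0  0  0  0
 C  0  0  0  1  1  1  1  1  1
 C  0  0  0  1  1  1  2  2  2
 T  0  0  0  1  1  1  2  2  2
 A  0  0  1  1  2  2  2  2  2
 G  0  1  1  1  2  3  3  3  3
 T  0  1  1  1  2  3  3  3  3
 C  0  1  1  2  2  3  4  4  4
dp[7][8] = 4. One LCS (by backtracking along matches): CAGC.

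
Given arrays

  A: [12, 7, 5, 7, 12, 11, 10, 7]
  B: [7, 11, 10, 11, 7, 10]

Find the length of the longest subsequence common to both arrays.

One common subsequence of length 4: 7 at A[4]=B[1] → 11 at A[6]=B[2] → 10 at A[7]=B[3] → 7 at A[8]=B[5]. dp[8][6] = 4 confirms this is the maximum.

4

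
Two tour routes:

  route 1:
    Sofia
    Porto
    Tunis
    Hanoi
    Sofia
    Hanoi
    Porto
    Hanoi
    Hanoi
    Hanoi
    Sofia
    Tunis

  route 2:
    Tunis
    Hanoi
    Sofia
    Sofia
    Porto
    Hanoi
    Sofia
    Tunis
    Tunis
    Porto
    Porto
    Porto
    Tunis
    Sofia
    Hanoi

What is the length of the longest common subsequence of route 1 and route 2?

7

Taking Tunis at route 1[3]=route 2[1], then Hanoi at route 1[4]=route 2[2], then Sofia at route 1[5]=route 2[4], then Porto at route 1[7]=route 2[5], then Hanoi at route 1[10]=route 2[6], then Sofia at route 1[11]=route 2[7], then Tunis at route 1[12]=route 2[13] gives a common subsequence of length 7, and the DP table's final entry dp[12][15] is also 7, so no common subsequence is longer.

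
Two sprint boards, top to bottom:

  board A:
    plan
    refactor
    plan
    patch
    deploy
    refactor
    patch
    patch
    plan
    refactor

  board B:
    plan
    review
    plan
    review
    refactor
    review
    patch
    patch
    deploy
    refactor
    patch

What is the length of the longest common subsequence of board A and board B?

6

One common subsequence of length 6: plan (board A #1, board B #3), then refactor (board A #2, board B #5), then patch (board A #4, board B #8), then deploy (board A #5, board B #9), then refactor (board A #6, board B #10), then patch (board A #8, board B #11). Since dp[10][11] = 6, nothing longer is possible.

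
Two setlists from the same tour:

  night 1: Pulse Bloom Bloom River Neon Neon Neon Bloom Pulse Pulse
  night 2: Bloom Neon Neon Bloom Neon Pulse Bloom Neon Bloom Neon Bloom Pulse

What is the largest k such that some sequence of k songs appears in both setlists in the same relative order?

One common subsequence of length 7: Bloom at night 1[2]=night 2[1], then Bloom at night 1[3]=night 2[4], then Neon at night 1[5]=night 2[5], then Neon at night 1[6]=night 2[8], then Neon at night 1[7]=night 2[10], then Bloom at night 1[8]=night 2[11], then Pulse at night 1[10]=night 2[12]. The LCS DP gives dp[10][12] = 7, so this is optimal.

7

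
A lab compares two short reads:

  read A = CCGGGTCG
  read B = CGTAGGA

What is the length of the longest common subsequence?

4

Let dp[i][j] be the LCS length of the first i bases of read A and the first j bases of read B. dp[i][j] = dp[i-1][j-1]+1 when the i-th and j-th bases match, else max(dp[i-1][j], dp[i][j-1]).
    ·  C  G  T  A  G  G  A
 ·  0  0  0  0  0  0  0  0
 C  0  1  1  1  1  1  1  1
 C  0  1  1  1  1  1  1  1
 G  0  1  2  2  2  2  2  2
 G  0  1  2  2  2  3  3  3
 G  0  1  2  2  2  3  4  4
 T  0  1  2  3  3  3  4  4
 C  0  1  2  3  3  3  4  4
 G  0  1  2  3  3  4  4  4
dp[8][7] = 4. One LCS (by backtracking along matches): CGGG.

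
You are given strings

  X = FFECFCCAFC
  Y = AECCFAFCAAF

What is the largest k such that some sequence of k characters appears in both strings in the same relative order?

6

Pick E [3,2]; then C [4,4]; then F [5,7]; then C [6,8]; then A [8,10]; then F [9,11]; all 6 characters appear in both, in order. The LCS DP gives dp[10][11] = 6, so this is optimal.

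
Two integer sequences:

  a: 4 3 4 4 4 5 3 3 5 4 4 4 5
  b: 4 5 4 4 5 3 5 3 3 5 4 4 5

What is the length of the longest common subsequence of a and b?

10

Match 4 [1,1]; then 4 [3,3]; then 4 [4,4]; then 5 [6,7]; then 3 [7,8]; then 3 [8,9]; then 5 [9,10]; then 4 [11,11]; then 4 [12,12]; then 5 [13,13] — 10 values in the same relative order in both. Since dp[13][13] = 10, nothing longer is possible.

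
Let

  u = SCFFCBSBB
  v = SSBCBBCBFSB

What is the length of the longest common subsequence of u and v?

6

One common subsequence of length 6: S at u[1]=v[2]; then C at u[2]=v[4]; then C at u[5]=v[7]; then B at u[6]=v[8]; then S at u[7]=v[10]; then B at u[9]=v[11]. Since dp[9][11] = 6, nothing longer is possible.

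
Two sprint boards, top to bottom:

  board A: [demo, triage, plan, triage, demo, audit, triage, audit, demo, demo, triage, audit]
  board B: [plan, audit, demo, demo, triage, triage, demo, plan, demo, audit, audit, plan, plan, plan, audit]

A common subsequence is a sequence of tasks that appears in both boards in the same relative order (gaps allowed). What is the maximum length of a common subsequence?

7

One common subsequence of length 7: demo (board A #1, board B #4); then triage (board A #2, board B #6); then plan (board A #3, board B #8); then demo (board A #5, board B #9); then audit (board A #6, board B #10); then audit (board A #8, board B #11); then audit (board A #12, board B #15). Since dp[12][15] = 7, nothing longer is possible.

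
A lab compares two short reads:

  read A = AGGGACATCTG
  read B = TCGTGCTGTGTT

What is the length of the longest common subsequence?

6

Taking G at read A[2]=read B[3]; then G at read A[4]=read B[5]; then C at read A[6]=read B[6]; then T at read A[8]=read B[7]; then T at read A[10]=read B[9]; then G at read A[11]=read B[10] gives a common subsequence of length 6. Since dp[11][12] = 6, nothing longer is possible.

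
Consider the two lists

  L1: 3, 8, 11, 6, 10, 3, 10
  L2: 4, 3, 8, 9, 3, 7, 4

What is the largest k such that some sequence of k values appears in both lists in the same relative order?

3

One common subsequence of length 3: 3 [1,2] → 8 [2,3] → 3 [6,5]. Since dp[7][7] = 3, nothing longer is possible.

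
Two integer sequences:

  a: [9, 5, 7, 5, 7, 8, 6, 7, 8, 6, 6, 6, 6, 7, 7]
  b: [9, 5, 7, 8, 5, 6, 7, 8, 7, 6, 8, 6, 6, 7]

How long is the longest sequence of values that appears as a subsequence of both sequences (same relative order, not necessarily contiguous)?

11

Taking 9 at a[1]=b[1], 5 at a[2]=b[2], 7 at a[3]=b[3], 5 at a[4]=b[5], 7 at a[5]=b[7], 8 at a[6]=b[8], 6 at a[7]=b[10], 8 at a[9]=b[11], 6 at a[12]=b[12], 6 at a[13]=b[13], 7 at a[15]=b[14] gives a common subsequence of length 11. dp[15][14] = 11 confirms this is the maximum.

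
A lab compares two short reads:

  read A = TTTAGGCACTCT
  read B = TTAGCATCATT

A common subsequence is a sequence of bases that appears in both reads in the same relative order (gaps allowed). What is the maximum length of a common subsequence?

Let dp[i][j] be the LCS length of the first i bases of read A and the first j bases of read B. dp[i][j] = dp[i-1][j-1]+1 when the i-th and j-th bases match, else max(dp[i-1][j], dp[i][j-1]).
    ·  T  T  A  G  C  A  T  C  A  T  T
 ·  0  0  0  0  0  0  0  0  0  0  0  0
 T  0  1  1  1  1  1  1  1  1  1  1  1
 T  0  1  2  2  2  2  2  2  2  2  2  2
 T  0  1  2  2  2  2  2  3  3  3  3  3
 A  0  1  2  3  3  3  3  3  3  4  4  4
 G  0  1  2  3  4  4  4  4  4  4  4  4
 G  0  1  2  3  4  4  4  4  4  4  4  4
 C  0  1  2  3  4  5  5  5  5  5  5  5
 A  0  1  2  3  4  5  6  6  6  6  6  6
 C  0  1  2  3  4  5  6  6  7  7  7  7
 T  0  1  2  3  4  5  6  7  7  7  8  8
 C  0  1  2  3  4  5  6  7  8  8  8  8
 T  0  1  2  3  4  5  6  7  8  8  9  9
dp[12][11] = 9. One LCS (by backtracking along matches): TTAGCACTT.

9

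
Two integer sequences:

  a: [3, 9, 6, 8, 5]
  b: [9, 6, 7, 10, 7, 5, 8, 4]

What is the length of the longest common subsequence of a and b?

Match 9 (a #2, b #1); then 6 (a #3, b #2); then 8 (a #4, b #7) — 3 values in the same relative order in both, and the DP table's final entry dp[5][8] is also 3, so no common subsequence is longer.

3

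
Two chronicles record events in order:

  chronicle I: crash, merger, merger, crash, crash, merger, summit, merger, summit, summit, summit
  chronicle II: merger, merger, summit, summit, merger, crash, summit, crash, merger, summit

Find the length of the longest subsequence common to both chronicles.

One common subsequence of length 6: merger [2,2] → merger [3,5] → crash [4,6] → crash [5,8] → merger [8,9] → summit [11,10]. dp[11][10] = 6 confirms this is the maximum.

6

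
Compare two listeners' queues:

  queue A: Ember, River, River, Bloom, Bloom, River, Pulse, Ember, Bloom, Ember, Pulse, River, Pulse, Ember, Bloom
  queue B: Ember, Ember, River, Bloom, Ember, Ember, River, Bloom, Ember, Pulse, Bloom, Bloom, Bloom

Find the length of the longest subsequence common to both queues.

8

Taking Ember at queue A[1]=queue B[2], then River at queue A[3]=queue B[3], then Bloom at queue A[4]=queue B[4], then River at queue A[6]=queue B[7], then Bloom at queue A[9]=queue B[8], then Ember at queue A[10]=queue B[9], then Pulse at queue A[11]=queue B[10], then Bloom at queue A[15]=queue B[13] gives a common subsequence of length 8. Since dp[15][13] = 8, nothing longer is possible.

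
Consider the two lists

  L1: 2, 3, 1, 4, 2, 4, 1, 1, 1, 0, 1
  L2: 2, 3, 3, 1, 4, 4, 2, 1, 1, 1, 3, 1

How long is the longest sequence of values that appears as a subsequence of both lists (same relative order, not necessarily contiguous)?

9

Match 2 at L1[1]=L2[1], then 3 at L1[2]=L2[3], then 1 at L1[3]=L2[4], then 4 at L1[4]=L2[6], then 2 at L1[5]=L2[7], then 1 at L1[7]=L2[8], then 1 at L1[8]=L2[9], then 1 at L1[9]=L2[10], then 1 at L1[11]=L2[12] — 9 values in the same relative order in both. Since dp[11][12] = 9, nothing longer is possible.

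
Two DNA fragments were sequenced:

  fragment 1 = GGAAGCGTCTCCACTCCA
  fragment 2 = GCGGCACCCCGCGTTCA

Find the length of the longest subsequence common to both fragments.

Taking G at fragment 1[1]=fragment 2[3], G at fragment 1[2]=fragment 2[4], A at fragment 1[4]=fragment 2[6], C at fragment 1[6]=fragment 2[7], C at fragment 1[9]=fragment 2[8], C at fragment 1[11]=fragment 2[9], C at fragment 1[12]=fragment 2[10], C at fragment 1[14]=fragment 2[12], T at fragment 1[15]=fragment 2[15], C at fragment 1[17]=fragment 2[16], A at fragment 1[18]=fragment 2[17] gives a common subsequence of length 11, and the DP table's final entry dp[18][17] is also 11, so no common subsequence is longer.

11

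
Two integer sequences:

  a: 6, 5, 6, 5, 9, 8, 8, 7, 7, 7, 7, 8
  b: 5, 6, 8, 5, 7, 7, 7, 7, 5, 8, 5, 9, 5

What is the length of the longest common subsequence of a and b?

Pick 5 (a #2, b #1); then 6 (a #3, b #2); then 5 (a #4, b #4); then 7 (a #8, b #5); then 7 (a #9, b #6); then 7 (a #10, b #7); then 7 (a #11, b #8); then 8 (a #12, b #10); all 8 values appear in both, in order, and the DP table's final entry dp[12][13] is also 8, so no common subsequence is longer.

8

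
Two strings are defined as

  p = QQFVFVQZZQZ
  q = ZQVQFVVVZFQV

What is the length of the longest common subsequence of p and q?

Let dp[i][j] be the LCS length of the first i characters of p and the first j characters of q. dp[i][j] = dp[i-1][j-1]+1 when the i-th and j-th characters match, else max(dp[i-1][j], dp[i][j-1]).
    ·  Z  Q  V  Q  F  V  V  V  Z  F  Q  V
 ·  0  0  0  0  0  0  0  0  0  0  0  0  0
 Q  0  0  1  1  1  1  1  1  1  1  1  1  1
 Q  0  0  1  1  2  2  2  2  2  2  2  2  2
 F  0  0  1  1  2  3  3  3  3  3  3  3  3
 V  0  0  1  2  2  3  4  4  4  4  4  4  4
 F  0  0  1  2  2  3  4  4  4  4  5  5  5
 V  0  0  1  2  2  3  4  5  5  5  5  5  6
 Q  0  0  1  2  3  3  4  5  5  5  5  6  6
 Z  0  1  1  2  3  3  4  5  5  6  6  6  6
 Z  0  1  1  2  3  3  4  5  5  6  6  6  6
 Q  0  1  2  2  3  3  4  5  5  6  6  7  7
 Z  0  1  2  2  3  3  4  5  5  6  6  7  7
dp[11][12] = 7. One LCS (by backtracking along matches): QQFVVZQ.

7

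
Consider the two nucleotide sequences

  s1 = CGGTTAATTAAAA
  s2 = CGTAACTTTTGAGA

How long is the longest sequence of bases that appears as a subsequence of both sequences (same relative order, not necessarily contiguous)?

Pick C [1,1], then G [3,2], then T [5,3], then A [6,4], then A [7,5], then T [8,9], then T [9,10], then A [10,12], then A [13,14]; all 9 bases appear in both, in order. Since dp[13][14] = 9, nothing longer is possible.

9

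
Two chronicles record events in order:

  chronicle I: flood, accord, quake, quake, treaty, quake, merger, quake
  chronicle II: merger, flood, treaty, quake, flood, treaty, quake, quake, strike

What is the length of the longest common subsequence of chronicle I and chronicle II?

Match flood at chronicle I[1]=chronicle II[2], then quake at chronicle I[3]=chronicle II[4], then treaty at chronicle I[5]=chronicle II[6], then quake at chronicle I[6]=chronicle II[7], then quake at chronicle I[8]=chronicle II[8] — 5 events in the same relative order in both, and the DP table's final entry dp[8][9] is also 5, so no common subsequence is longer.

5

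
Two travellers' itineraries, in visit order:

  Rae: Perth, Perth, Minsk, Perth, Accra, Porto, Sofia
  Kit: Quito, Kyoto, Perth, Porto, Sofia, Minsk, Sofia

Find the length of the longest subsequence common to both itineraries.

Pick Perth at Rae[1]=Kit[3] → Minsk at Rae[3]=Kit[6] → Sofia at Rae[7]=Kit[7]; all 3 stops appear in both, in order. The LCS DP gives dp[7][7] = 3, so this is optimal.

3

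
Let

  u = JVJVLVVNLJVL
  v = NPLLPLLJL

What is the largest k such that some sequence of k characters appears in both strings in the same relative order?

Taking L (u #5, v #6) → L (u #9, v #7) → J (u #10, v #8) → L (u #12, v #9) gives a common subsequence of length 4. The LCS DP gives dp[12][9] = 4, so this is optimal.

4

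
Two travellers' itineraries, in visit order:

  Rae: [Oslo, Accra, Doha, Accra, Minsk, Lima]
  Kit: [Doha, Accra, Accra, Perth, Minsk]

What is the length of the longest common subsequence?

3

One common subsequence of length 3: Accra (Rae #2, Kit #2); then Accra (Rae #4, Kit #3); then Minsk (Rae #5, Kit #5). The LCS DP gives dp[6][5] = 3, so this is optimal.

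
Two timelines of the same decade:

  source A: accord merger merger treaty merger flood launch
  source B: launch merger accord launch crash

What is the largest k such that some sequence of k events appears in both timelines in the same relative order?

One common subsequence of length 2: accord (source A #1, source B #3); then launch (source A #7, source B #4). Since dp[7][5] = 2, nothing longer is possible.

2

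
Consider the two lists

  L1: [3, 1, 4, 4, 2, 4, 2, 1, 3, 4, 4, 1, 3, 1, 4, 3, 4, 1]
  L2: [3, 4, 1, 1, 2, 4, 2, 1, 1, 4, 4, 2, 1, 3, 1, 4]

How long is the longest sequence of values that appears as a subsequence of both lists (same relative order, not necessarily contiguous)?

Match 3 at L1[1]=L2[1], then 1 at L1[2]=L2[4], then 2 at L1[5]=L2[5], then 4 at L1[6]=L2[6], then 2 at L1[7]=L2[7], then 1 at L1[8]=L2[9], then 4 at L1[10]=L2[10], then 4 at L1[11]=L2[11], then 1 at L1[12]=L2[13], then 3 at L1[13]=L2[14], then 1 at L1[14]=L2[15], then 4 at L1[17]=L2[16] — 12 values in the same relative order in both, and the DP table's final entry dp[18][16] is also 12, so no common subsequence is longer.

12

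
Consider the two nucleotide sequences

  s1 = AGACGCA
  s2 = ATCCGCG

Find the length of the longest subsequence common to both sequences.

Pick A [1,1]; then G [2,5]; then C [4,6]; then G [5,7]; all 4 bases appear in both, in order. dp[7][7] = 4 confirms this is the maximum.

4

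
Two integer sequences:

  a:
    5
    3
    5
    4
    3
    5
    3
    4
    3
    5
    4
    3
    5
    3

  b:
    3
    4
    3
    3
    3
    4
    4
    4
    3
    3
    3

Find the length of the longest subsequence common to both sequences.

One common subsequence of length 8: 3 [2,1]; then 4 [4,2]; then 3 [5,4]; then 3 [7,5]; then 4 [8,8]; then 3 [9,9]; then 3 [12,10]; then 3 [14,11]. The LCS DP gives dp[14][11] = 8, so this is optimal.

8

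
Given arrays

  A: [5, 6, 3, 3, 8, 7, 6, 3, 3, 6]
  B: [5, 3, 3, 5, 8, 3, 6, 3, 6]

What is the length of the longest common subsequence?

7

Match 5 (A #1, B #1), then 3 (A #3, B #2), then 3 (A #4, B #3), then 8 (A #5, B #5), then 6 (A #7, B #7), then 3 (A #9, B #8), then 6 (A #10, B #9) — 7 values in the same relative order in both. The LCS DP gives dp[10][9] = 7, so this is optimal.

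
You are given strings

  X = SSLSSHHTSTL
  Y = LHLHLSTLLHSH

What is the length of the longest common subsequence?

Taking L [3,1] → H [6,2] → H [7,4] → S [9,6] → T [10,7] → L [11,9] gives a common subsequence of length 6. dp[11][12] = 6 confirms this is the maximum.

6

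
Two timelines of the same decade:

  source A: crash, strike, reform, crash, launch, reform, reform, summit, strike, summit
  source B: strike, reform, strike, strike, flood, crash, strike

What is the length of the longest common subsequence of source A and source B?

4

Pick strike (source A #2, source B #1); then reform (source A #3, source B #2); then crash (source A #4, source B #6); then strike (source A #9, source B #7); all 4 events appear in both, in order. The LCS DP gives dp[10][7] = 4, so this is optimal.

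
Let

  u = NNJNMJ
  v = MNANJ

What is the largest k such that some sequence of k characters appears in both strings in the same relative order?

3

Taking N at u[1]=v[2], N at u[4]=v[4], J at u[6]=v[5] gives a common subsequence of length 3, and the DP table's final entry dp[6][5] is also 3, so no common subsequence is longer.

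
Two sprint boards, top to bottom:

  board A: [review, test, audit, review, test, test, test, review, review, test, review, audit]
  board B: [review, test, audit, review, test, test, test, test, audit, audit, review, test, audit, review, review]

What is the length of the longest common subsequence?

Match review (board A #1, board B #1) → test (board A #2, board B #2) → audit (board A #3, board B #3) → review (board A #4, board B #4) → test (board A #5, board B #6) → test (board A #6, board B #7) → test (board A #7, board B #8) → review (board A #8, board B #11) → review (board A #9, board B #14) → review (board A #11, board B #15) — 10 tasks in the same relative order in both, and the DP table's final entry dp[12][15] is also 10, so no common subsequence is longer.

10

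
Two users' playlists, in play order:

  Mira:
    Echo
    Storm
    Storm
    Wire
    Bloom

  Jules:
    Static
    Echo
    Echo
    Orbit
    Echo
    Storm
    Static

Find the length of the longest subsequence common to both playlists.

Match Echo [1,5] → Storm [2,6] — 2 songs in the same relative order in both, and the DP table's final entry dp[5][7] is also 2, so no common subsequence is longer.

2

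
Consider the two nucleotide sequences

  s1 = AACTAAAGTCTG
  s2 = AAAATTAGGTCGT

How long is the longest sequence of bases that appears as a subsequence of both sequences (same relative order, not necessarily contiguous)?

Taking A (s1 #1, s2 #1); then A (s1 #2, s2 #2); then A (s1 #5, s2 #3); then A (s1 #6, s2 #4); then A (s1 #7, s2 #7); then G (s1 #8, s2 #9); then T (s1 #9, s2 #10); then C (s1 #10, s2 #11); then T (s1 #11, s2 #13) gives a common subsequence of length 9. Since dp[12][13] = 9, nothing longer is possible.

9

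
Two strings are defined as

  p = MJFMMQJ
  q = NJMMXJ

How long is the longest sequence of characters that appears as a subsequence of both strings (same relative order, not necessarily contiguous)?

4

Let dp[i][j] be the LCS length of the first i characters of p and the first j characters of q. dp[i][j] = dp[i-1][j-1]+1 when the i-th and j-th characters match, else max(dp[i-1][j], dp[i][j-1]).
    ·  N  J  M  M  X  J
 ·  0  0  0  0  0  0  0
 M  0  0  0  1  1  1  1
 J  0  0  1  1  1  1  2
 F  0  0  1  1  1  1  2
 M  0  0  1  2  2  2  2
 M  0  0  1  2  3  3  3
 Q  0  0  1  2  3  3  3
 J  0  0  1  2  3  3  4
dp[7][6] = 4. One LCS (by backtracking along matches): JMMJ.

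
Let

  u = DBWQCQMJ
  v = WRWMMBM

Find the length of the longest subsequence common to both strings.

One common subsequence of length 2: B at u[2]=v[6]; then M at u[7]=v[7]. Since dp[8][7] = 2, nothing longer is possible.

2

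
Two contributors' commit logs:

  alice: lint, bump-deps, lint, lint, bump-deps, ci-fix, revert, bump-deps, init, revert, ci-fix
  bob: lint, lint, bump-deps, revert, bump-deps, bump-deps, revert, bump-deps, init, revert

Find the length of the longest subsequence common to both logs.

7

Match lint [1,2], bump-deps [2,5], bump-deps [5,6], revert [7,7], bump-deps [8,8], init [9,9], revert [10,10] — 7 commits in the same relative order in both, and the DP table's final entry dp[11][10] is also 7, so no common subsequence is longer.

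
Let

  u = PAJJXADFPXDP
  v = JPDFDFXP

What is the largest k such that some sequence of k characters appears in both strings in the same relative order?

Taking P (u #1, v #2); then D (u #7, v #5); then F (u #8, v #6); then X (u #10, v #7); then P (u #12, v #8) gives a common subsequence of length 5. dp[12][8] = 5 confirms this is the maximum.

5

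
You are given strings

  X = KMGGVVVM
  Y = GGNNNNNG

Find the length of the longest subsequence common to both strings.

Match G [3,2]; then G [4,8] — 2 characters in the same relative order in both. The LCS DP gives dp[8][8] = 2, so this is optimal.

2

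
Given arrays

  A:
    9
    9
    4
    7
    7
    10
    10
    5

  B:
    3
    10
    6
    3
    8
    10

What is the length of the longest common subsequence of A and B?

Match 10 at A[6]=B[2]; then 10 at A[7]=B[6] — 2 values in the same relative order in both. dp[8][6] = 2 confirms this is the maximum.

2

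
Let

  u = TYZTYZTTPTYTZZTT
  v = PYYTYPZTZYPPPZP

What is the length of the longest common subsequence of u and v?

7

Pick T [1,4], then Y [2,5], then Z [3,7], then T [4,8], then Y [5,10], then Z [6,14], then P [9,15]; all 7 characters appear in both, in order. Since dp[16][15] = 7, nothing longer is possible.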